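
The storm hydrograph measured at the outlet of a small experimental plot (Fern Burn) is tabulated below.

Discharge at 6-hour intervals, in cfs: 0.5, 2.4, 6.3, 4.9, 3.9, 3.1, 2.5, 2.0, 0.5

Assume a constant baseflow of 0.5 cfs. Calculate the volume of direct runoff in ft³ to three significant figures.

V ≈ 4.67 × 10^5 ft³

Direct-runoff ordinates (Q − Q_b): 0.0, 1.9, 5.8, 4.4, 3.4, 2.6, 2.0, 1.5, 0.0 cfs.
ΣQ_DR = 21.60 cfs.
With Δt = 6 h = 21600 s, V = ΣQ_DR · Δt = 21.60 × 21600 = 4.67 × 10^5 ft³.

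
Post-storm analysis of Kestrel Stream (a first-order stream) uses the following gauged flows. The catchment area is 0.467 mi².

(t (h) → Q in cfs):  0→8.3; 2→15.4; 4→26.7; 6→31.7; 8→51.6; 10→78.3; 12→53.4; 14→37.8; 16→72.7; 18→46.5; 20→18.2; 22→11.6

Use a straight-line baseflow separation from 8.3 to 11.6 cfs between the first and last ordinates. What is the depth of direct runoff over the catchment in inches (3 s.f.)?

d ≈ 2.21 in

Direct runoff: 0.00, 6.80, 17.80, 22.50, 42.10, 68.50, 43.30, 27.40, 62.00, 35.50, 6.90, 0.00 cfs; ΣQ_DR = 332.8 cfs.
V = ΣQ_DR · Δt = 332.8 × 7200 s = 2.396 × 10^6 ft³.
Over A = 0.467 mi², depth = V / A = 2.21 in.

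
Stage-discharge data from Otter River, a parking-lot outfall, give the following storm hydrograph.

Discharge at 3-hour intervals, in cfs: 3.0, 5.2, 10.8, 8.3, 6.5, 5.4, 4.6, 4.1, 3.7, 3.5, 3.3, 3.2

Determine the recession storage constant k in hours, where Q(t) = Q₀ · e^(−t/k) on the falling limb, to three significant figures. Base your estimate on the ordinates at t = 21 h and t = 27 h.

k ≈ 37.9 h

On the falling limb, Q drops from 4.1 to 3.5 cfs between t = 21 h and t = 27 h (Δt = 6 h).
k = −Δt / ln(Q₂/Q₁) = −6 / ln(3.5/4.1) = 37.9 h.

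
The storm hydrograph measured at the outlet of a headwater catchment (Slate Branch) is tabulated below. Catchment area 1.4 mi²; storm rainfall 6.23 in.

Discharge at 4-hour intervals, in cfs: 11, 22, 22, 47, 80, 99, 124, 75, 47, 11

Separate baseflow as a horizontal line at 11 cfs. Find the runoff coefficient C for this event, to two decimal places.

C ≈ 0.30

ΣQ_DR = 428.0 cfs; V = ΣQ_DR·Δt = 6.163 × 10^6 ft³.
Runoff depth d = V / A = 1.895 in.
C = d / P = 1.895 / 6.23 = 0.30.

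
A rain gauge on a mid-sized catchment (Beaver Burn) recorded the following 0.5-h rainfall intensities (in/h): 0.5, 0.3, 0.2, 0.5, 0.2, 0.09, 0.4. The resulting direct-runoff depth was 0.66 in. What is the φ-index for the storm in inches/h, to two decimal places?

φ ≈ 0.13 in/h

Only the 6 blocks with intensity above φ contribute runoff: 0.5, 0.3, 0.2, 0.5, 0.2, 0.4 in/h.
Σ(I−φ)·Δt = d  ⇒  (0.5+0.3+0.2+0.5+0.2+0.4 − 6φ)·0.5 = 0.66
φ = (2.100 − 0.66/0.5) / 6 = 0.13 in/h.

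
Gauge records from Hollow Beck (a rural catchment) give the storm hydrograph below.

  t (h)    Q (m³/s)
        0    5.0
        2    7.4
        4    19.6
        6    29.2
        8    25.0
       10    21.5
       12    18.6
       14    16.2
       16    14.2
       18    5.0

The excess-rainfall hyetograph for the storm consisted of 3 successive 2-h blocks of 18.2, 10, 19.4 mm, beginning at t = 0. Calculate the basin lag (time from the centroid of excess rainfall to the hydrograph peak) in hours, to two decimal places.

Centroid of excess rainfall: t_c = Σ P_i·t̄_i / ΣP_i = 3.0504 h (block centres at 1, 3, 5 h).
Hydrograph peak occurs at t = 6 h, so basin lag t_L = 6 − 3.0504 = 2.95 h.

t_L ≈ 2.95 h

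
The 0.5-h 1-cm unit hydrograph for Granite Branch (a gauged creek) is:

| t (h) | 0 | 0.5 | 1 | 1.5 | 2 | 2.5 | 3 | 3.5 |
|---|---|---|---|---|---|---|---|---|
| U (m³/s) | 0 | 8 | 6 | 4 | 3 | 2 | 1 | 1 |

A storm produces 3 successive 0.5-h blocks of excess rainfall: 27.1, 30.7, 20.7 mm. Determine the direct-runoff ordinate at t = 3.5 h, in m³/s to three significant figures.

By discrete convolution, Q_j = Σ (P_i / 10 mm) · U_{j−i}.
At t = 3.5 h (j=7): Q = (27.1/10)·1 + (30.7/10)·1 + (20.7/10)·2 = 9.92 m³/s.

Q ≈ 9.92 m³/s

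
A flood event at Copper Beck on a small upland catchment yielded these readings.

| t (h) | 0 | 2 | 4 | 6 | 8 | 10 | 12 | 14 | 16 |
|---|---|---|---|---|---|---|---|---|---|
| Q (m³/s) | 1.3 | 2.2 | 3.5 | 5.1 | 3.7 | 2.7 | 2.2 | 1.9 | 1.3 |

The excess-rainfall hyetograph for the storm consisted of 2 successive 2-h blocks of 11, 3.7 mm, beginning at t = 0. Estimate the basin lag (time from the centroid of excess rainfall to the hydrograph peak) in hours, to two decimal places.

Centroid of excess rainfall: t_c = Σ P_i·t̄_i / ΣP_i = 1.5034 h (block centres at 1, 3 h).
Hydrograph peak occurs at t = 6 h, so basin lag t_L = 6 − 1.5034 = 4.50 h.

t_L ≈ 4.50 h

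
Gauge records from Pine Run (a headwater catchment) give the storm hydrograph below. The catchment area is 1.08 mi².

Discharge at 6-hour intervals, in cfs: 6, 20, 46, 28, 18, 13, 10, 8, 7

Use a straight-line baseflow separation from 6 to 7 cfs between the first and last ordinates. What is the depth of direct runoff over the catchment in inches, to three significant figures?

Direct runoff: 0.00, 13.88, 39.75, 21.62, 11.50, 6.38, 3.25, 1.12, 0.00 cfs; ΣQ_DR = 97.50 cfs.
V = ΣQ_DR · Δt = 97.50 × 21600 s = 2.106 × 10^6 ft³.
Over A = 1.08 mi², depth = V / A = 0.839 in.

d ≈ 0.839 in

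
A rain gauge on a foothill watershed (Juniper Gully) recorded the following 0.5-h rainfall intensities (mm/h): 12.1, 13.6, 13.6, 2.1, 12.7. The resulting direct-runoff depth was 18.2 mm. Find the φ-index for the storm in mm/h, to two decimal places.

φ ≈ 3.90 mm/h

Only the 4 blocks with intensity above φ contribute runoff: 12.1, 13.6, 13.6, 12.7 mm/h.
Σ(I−φ)·Δt = d  ⇒  (12.1+13.6+13.6+12.7 − 4φ)·0.5 = 18.2
φ = (52.00 − 18.2/0.5) / 4 = 3.90 mm/h.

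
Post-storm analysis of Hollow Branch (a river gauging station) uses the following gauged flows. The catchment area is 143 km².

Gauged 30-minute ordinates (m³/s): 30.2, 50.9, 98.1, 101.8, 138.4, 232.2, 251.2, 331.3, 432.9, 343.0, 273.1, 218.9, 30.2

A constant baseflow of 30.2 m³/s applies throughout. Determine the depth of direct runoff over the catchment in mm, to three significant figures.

Direct runoff: 0.0, 20.7, 67.9, 71.6, 108.2, 202.0, 221.0, 301.1, 402.7, 312.8, 242.9, 188.7, 0.0 m³/s; ΣQ_DR = 2140 m³/s.
V = ΣQ_DR · Δt = 2140 × 1800 s = 3.851 × 10^6 m³.
Over A = 143 km², depth = V / A = 26.9 mm.

d ≈ 26.9 mm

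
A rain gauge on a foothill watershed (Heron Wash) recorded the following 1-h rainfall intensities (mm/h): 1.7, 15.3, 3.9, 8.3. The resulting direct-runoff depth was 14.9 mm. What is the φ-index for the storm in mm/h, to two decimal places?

Only the 2 blocks with intensity above φ contribute runoff: 15.3, 8.3 mm/h.
Σ(I−φ)·Δt = d  ⇒  (15.3+8.3 − 2φ)·1 = 14.9
φ = (23.60 − 14.9/1) / 2 = 4.35 mm/h.

φ ≈ 4.35 mm/h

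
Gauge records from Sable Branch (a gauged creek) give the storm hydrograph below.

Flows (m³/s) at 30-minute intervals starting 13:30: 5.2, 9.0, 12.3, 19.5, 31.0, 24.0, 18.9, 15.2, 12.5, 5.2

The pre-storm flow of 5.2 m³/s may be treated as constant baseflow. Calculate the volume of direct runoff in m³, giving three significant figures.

V ≈ 1.81 × 10^5 m³

Direct-runoff ordinates (Q − Q_b): 0.0, 3.8, 7.1, 14.3, 25.8, 18.8, 13.7, 10.0, 7.3, 0.0 m³/s.
ΣQ_DR = 100.8 m³/s.
With Δt = 0.5 h = 1800 s, V = ΣQ_DR · Δt = 100.8 × 1800 = 1.81 × 10^5 m³.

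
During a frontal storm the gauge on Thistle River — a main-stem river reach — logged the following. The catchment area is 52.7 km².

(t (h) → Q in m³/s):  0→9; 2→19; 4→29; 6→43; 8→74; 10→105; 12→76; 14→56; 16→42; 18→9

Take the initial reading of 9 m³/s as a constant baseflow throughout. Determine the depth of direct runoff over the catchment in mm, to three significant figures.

d ≈ 50.8 mm

Direct runoff: 0.0, 10.0, 20.0, 34.0, 65.0, 96.0, 67.0, 47.0, 33.0, 0.0 m³/s; ΣQ_DR = 372.0 m³/s.
V = ΣQ_DR · Δt = 372.0 × 7200 s = 2.678 × 10^6 m³.
Over A = 52.7 km², depth = V / A = 50.8 mm.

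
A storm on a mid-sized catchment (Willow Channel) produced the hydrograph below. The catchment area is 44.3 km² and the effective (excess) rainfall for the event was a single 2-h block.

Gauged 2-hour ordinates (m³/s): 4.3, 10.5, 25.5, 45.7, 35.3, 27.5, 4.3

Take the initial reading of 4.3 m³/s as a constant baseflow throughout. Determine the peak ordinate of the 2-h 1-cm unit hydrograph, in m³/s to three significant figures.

Direct runoff: 0.0, 6.2, 21.2, 41.4, 31.0, 23.2, 0.0 m³/s; ΣQ_DR = 123.0 m³/s, peak = 41.4 m³/s.
Runoff depth d = ΣQ_DR·Δt / A = 123.0 × 7200 / (44.3 km²) = 19.99 mm.
The 1-cm UH is the DRH scaled by (10 mm)/d, so U_p = 41.4 × 10/19.99 = 20.7 m³/s.

U_p ≈ 20.7 m³/s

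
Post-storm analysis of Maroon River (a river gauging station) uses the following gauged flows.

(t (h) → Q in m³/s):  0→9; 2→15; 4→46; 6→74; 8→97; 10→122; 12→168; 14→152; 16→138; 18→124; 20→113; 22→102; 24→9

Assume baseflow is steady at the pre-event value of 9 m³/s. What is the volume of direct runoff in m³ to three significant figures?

Direct-runoff ordinates (Q − Q_b): 0.0, 6.0, 37.0, 65.0, 88.0, 113.0, 159.0, 143.0, 129.0, 115.0, 104.0, 93.0, 0.0 m³/s.
ΣQ_DR = 1052 m³/s.
With Δt = 2 h = 7200 s, V = ΣQ_DR · Δt = 1052 × 7200 = 7.57 × 10^6 m³.

V ≈ 7.57 × 10^6 m³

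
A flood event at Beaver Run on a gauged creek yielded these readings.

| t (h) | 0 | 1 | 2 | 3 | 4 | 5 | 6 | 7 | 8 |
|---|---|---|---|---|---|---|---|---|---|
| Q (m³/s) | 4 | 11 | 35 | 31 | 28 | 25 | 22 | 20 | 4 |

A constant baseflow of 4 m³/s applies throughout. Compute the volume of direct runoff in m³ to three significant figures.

V ≈ 5.18 × 10^5 m³

Direct-runoff ordinates (Q − Q_b): 0.0, 7.0, 31.0, 27.0, 24.0, 21.0, 18.0, 16.0, 0.0 m³/s.
ΣQ_DR = 144.0 m³/s.
With Δt = 1 h = 3600 s, V = ΣQ_DR · Δt = 144.0 × 3600 = 5.18 × 10^5 m³.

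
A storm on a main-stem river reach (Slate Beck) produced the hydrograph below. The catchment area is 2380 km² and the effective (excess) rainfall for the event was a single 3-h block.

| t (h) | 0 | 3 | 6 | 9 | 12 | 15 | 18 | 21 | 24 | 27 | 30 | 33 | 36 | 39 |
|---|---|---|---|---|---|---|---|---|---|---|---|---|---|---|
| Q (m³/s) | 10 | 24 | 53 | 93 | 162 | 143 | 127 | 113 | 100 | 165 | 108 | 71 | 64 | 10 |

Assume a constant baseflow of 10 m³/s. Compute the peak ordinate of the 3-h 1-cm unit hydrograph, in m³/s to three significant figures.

Direct runoff: 0.0, 14.0, 43.0, 83.0, 152.0, 133.0, 117.0, 103.0, 90.0, 155.0, 98.0, 61.0, 54.0, 0.0 m³/s; ΣQ_DR = 1103 m³/s, peak = 155.0 m³/s.
Runoff depth d = ΣQ_DR·Δt / A = 1103 × 10800 / (2380 km²) = 5.005 mm.
The 1-cm UH is the DRH scaled by (10 mm)/d, so U_p = 155.0 × 10/5.005 = 310 m³/s.

U_p ≈ 310 m³/s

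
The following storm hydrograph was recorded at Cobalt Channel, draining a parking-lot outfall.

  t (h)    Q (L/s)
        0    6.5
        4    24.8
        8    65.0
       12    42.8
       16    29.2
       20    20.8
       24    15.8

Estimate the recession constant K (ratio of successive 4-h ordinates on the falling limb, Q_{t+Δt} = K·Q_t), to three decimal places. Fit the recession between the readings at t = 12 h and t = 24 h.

Using the recession-limb readings at t = 12 h and t = 24 h: Q falls from 42.8 to 15.8 L/s over 3 intervals.
K = (Q₂/Q₁)^(1/3) = (15.8/42.8)^(1/3) = 0.717.

K ≈ 0.717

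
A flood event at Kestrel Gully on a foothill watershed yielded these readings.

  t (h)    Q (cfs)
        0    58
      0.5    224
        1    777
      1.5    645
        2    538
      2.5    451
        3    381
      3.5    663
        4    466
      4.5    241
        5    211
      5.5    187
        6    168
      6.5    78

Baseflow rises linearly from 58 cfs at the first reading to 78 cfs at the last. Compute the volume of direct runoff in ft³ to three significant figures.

Direct-runoff ordinates (Q − Q_b): 0.00, 164.46, 715.92, 582.38, 473.85, 385.31, 313.77, 594.23, 395.69, 169.15, 137.62, 112.08, 91.54, 0.00 cfs.
ΣQ_DR = 4136 cfs.
With Δt = 0.5 h = 1800 s, V = ΣQ_DR · Δt = 4136 × 1800 = 7.44 × 10^6 ft³.

V ≈ 7.44 × 10^6 ft³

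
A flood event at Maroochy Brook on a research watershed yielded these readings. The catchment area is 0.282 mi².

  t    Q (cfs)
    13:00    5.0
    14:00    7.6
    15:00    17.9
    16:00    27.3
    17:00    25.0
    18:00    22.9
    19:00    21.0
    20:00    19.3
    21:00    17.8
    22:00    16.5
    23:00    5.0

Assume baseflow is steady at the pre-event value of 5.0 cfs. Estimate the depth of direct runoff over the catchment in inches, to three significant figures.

Direct runoff: 0.0, 2.6, 12.9, 22.3, 20.0, 17.9, 16.0, 14.3, 12.8, 11.5, 0.0 cfs; ΣQ_DR = 130.3 cfs.
V = ΣQ_DR · Δt = 130.3 × 3600 s = 4.691 × 10^5 ft³.
Over A = 0.282 mi², depth = V / A = 0.716 in.

d ≈ 0.716 in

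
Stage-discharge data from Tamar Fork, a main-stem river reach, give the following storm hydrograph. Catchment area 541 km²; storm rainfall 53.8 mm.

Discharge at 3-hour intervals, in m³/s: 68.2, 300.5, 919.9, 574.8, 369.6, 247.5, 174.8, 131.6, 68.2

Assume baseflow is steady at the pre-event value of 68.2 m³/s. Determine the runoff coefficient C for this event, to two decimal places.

C ≈ 0.83

ΣQ_DR = 2241 m³/s; V = ΣQ_DR·Δt = 2.421 × 10^7 m³.
Runoff depth d = V / A = 44.74 mm.
C = d / P = 44.74 / 53.8 = 0.83.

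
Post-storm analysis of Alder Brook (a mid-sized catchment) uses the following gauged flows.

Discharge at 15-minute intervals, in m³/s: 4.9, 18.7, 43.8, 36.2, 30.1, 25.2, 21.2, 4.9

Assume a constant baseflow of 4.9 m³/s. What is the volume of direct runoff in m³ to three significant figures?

V ≈ 1.31 × 10^5 m³

Direct-runoff ordinates (Q − Q_b): 0.0, 13.8, 38.9, 31.3, 25.2, 20.3, 16.3, 0.0 m³/s.
ΣQ_DR = 145.8 m³/s.
With Δt = 0.25 h = 900 s, V = ΣQ_DR · Δt = 145.8 × 900 = 1.31 × 10^5 m³.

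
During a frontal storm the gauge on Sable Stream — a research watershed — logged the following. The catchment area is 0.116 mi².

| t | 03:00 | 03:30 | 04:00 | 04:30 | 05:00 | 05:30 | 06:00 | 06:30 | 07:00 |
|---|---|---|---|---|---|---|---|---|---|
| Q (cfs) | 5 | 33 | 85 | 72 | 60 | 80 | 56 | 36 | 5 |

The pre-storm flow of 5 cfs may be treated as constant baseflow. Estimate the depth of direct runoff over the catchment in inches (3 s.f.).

d ≈ 2.58 in

Direct runoff: 0.0, 28.0, 80.0, 67.0, 55.0, 75.0, 51.0, 31.0, 0.0 cfs; ΣQ_DR = 387.0 cfs.
V = ΣQ_DR · Δt = 387.0 × 1800 s = 6.966 × 10^5 ft³.
Over A = 0.116 mi², depth = V / A = 2.58 in.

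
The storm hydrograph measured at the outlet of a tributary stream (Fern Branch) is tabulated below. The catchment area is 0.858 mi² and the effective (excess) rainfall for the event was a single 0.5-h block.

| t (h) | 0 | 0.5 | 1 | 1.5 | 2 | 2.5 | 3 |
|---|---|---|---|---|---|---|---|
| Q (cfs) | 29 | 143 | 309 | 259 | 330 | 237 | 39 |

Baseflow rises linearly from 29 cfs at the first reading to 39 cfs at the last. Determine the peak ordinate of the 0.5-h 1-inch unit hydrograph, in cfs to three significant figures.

U_p ≈ 294 cfs

Direct runoff: 0.00, 112.33, 276.67, 225.00, 294.33, 199.67, 0.00 cfs; ΣQ_DR = 1108 cfs, peak = 294.33 cfs.
Runoff depth d = ΣQ_DR·Δt / A = 1108 × 1800 / (0.858 mi²) = 1.001 in.
The 1-inch UH is the DRH scaled by (1 in)/d, so U_p = 294.33 × 1/1.001 = 294 cfs.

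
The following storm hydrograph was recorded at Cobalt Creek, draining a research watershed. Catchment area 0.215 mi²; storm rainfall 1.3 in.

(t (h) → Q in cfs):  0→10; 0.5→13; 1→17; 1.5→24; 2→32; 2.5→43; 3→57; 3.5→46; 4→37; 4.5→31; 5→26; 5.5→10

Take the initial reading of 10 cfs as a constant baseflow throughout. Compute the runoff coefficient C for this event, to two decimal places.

C ≈ 0.63

ΣQ_DR = 226.0 cfs; V = ΣQ_DR·Δt = 4.068 × 10^5 ft³.
Runoff depth d = V / A = 0.8144 in.
C = d / P = 0.8144 / 1.3 = 0.63.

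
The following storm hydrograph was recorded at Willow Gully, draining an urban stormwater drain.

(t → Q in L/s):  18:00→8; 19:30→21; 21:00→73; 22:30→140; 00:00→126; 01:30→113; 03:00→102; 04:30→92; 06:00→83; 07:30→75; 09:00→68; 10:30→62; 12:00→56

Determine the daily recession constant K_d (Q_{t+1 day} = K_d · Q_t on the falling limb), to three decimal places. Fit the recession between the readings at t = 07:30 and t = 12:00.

Between t = 07:30 and t = 12:00 the flow falls from 75 to 56 L/s over 3×1.5 h = 4.5 h.
Per-interval ratio K = (56/75)^(1/3) = 0.9072; K_d = K^(24/1.5) = 0.211.

K_d ≈ 0.211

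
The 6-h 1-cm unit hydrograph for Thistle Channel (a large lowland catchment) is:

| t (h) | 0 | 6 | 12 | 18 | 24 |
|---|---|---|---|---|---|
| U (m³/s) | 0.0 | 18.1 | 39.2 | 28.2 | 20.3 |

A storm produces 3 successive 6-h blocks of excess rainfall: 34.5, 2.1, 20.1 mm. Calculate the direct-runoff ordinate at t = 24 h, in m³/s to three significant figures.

Q ≈ 155 m³/s

By discrete convolution, Q_j = Σ (P_i / 10 mm) · U_{j−i}.
At t = 24 h (j=4): Q = (34.5/10)·20.3 + (2.1/10)·28.2 + (20.1/10)·39.2 = 155 m³/s.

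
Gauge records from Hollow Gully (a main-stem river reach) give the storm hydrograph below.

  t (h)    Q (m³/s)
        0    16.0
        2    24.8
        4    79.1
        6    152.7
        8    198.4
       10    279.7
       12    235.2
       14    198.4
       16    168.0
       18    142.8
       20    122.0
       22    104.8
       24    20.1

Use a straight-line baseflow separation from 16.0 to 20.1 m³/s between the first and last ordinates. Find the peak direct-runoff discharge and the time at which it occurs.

Subtracting baseflow gives direct-runoff ordinates: 0.00, 8.46, 62.42, 135.68, 181.03, 261.99, 217.15, 180.01, 149.27, 123.72, 102.58, 85.04, 0.00 m³/s.
The maximum is 261.99 m³/s, occurring at the reading for t = 10 h.

Q_p = 261.99 m³/s at t = 10 h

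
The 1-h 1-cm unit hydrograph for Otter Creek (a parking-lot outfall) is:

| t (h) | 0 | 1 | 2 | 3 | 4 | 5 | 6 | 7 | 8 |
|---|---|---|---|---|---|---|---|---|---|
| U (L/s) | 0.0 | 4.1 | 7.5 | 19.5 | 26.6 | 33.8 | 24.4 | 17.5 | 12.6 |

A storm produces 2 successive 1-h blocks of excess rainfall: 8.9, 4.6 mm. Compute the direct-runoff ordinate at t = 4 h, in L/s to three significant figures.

By discrete convolution, Q_j = Σ (P_i / 10 mm) · U_{j−i}.
At t = 4 h (j=4): Q = (8.9/10)·26.6 + (4.6/10)·19.5 = 32.6 L/s.

Q ≈ 32.6 L/s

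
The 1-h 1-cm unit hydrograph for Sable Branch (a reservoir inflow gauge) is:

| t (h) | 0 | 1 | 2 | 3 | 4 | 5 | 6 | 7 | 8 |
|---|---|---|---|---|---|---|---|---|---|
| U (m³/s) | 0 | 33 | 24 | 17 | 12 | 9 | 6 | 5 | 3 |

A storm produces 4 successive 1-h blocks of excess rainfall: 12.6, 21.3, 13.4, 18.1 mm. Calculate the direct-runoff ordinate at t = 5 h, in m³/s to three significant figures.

By discrete convolution, Q_j = Σ (P_i / 10 mm) · U_{j−i}.
At t = 5 h (j=5): Q = (12.6/10)·9 + (21.3/10)·12 + (13.4/10)·17 + (18.1/10)·24 = 103 m³/s.

Q ≈ 103 m³/s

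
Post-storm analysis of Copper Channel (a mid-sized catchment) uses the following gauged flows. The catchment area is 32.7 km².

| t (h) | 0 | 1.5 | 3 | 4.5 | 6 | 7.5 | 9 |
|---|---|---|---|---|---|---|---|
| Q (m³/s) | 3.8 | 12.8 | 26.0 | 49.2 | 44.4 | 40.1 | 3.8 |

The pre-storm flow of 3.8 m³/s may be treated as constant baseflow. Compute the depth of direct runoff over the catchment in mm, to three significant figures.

d ≈ 25.3 mm

Direct runoff: 0.0, 9.0, 22.2, 45.4, 40.6, 36.3, 0.0 m³/s; ΣQ_DR = 153.5 m³/s.
V = ΣQ_DR · Δt = 153.5 × 5400 s = 8.289 × 10^5 m³.
Over A = 32.7 km², depth = V / A = 25.3 mm.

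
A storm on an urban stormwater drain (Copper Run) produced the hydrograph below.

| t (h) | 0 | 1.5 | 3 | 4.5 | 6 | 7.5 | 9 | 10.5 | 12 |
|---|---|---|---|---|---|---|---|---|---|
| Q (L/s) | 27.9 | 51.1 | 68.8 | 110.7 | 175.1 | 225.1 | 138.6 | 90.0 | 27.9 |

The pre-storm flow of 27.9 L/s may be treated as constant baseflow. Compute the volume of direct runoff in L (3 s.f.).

V ≈ 3.59 × 10^6 L

Direct-runoff ordinates (Q − Q_b): 0.0, 23.2, 40.9, 82.8, 147.2, 197.2, 110.7, 62.1, 0.0 L/s.
ΣQ_DR = 664.1 L/s.
With Δt = 1.5 h = 5400 s, V = ΣQ_DR · Δt = 664.1 × 5400 = 3.59 × 10^6 L.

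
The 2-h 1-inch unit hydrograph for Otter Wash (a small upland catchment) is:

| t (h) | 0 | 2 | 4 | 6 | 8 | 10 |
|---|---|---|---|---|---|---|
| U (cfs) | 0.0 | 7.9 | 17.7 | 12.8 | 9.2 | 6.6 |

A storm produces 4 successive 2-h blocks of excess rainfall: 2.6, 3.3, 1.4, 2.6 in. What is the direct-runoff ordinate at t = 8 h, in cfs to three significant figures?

By discrete convolution, Q_j = Σ (P_i / 1 in) · U_{j−i}.
At t = 8 h (j=4): Q = (2.6/1)·9.2 + (3.3/1)·12.8 + (1.4/1)·17.7 + (2.6/1)·7.9 = 111 cfs.

Q ≈ 111 cfs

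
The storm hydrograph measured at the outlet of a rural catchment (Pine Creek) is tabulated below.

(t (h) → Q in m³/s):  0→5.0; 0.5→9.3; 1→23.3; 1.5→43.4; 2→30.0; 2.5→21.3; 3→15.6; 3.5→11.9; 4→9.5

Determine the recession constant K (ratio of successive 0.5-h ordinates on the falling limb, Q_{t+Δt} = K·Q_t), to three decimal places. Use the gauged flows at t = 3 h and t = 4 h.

K ≈ 0.780

Using the recession-limb readings at t = 3 h and t = 4 h: Q falls from 15.6 to 9.5 m³/s over 2 intervals.
K = (Q₂/Q₁)^(1/2) = (9.5/15.6)^(1/2) = 0.780.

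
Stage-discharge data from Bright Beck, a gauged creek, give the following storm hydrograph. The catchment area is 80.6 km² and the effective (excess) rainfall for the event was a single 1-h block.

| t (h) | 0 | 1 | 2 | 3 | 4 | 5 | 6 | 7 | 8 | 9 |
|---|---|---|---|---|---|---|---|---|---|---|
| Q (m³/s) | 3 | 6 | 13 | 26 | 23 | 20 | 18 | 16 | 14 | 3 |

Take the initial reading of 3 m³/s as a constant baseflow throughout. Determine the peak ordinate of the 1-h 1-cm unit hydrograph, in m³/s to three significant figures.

Direct runoff: 0.0, 3.0, 10.0, 23.0, 20.0, 17.0, 15.0, 13.0, 11.0, 0.0 m³/s; ΣQ_DR = 112.0 m³/s, peak = 23.0 m³/s.
Runoff depth d = ΣQ_DR·Δt / A = 112.0 × 3600 / (80.6 km²) = 5.002 mm.
The 1-cm UH is the DRH scaled by (10 mm)/d, so U_p = 23.0 × 10/5.002 = 46.0 m³/s.

U_p ≈ 46.0 m³/s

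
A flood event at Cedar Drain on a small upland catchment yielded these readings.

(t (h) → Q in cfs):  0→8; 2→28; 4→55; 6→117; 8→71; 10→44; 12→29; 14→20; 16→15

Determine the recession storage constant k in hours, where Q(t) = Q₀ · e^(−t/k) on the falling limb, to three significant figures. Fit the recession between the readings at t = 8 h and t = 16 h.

On the falling limb, Q drops from 71 to 15 cfs between t = 8 h and t = 16 h (Δt = 8 h).
k = −Δt / ln(Q₂/Q₁) = −8 / ln(15/71) = 5.15 h.

k ≈ 5.15 h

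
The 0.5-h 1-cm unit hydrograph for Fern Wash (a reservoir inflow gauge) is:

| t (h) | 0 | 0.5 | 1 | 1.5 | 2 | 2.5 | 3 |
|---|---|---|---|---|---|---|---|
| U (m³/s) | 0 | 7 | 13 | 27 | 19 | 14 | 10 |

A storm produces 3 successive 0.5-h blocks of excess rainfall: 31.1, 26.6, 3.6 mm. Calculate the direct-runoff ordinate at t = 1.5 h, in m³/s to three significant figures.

By discrete convolution, Q_j = Σ (P_i / 10 mm) · U_{j−i}.
At t = 1.5 h (j=3): Q = (31.1/10)·27 + (26.6/10)·13 + (3.6/10)·7 = 121 m³/s.

Q ≈ 121 m³/s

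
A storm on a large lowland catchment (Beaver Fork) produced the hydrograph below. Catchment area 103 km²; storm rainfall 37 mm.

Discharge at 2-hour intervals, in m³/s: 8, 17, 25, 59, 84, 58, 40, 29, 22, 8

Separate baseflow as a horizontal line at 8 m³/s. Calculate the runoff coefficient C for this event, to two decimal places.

ΣQ_DR = 270.0 m³/s; V = ΣQ_DR·Δt = 1.944 × 10^6 m³.
Runoff depth d = V / A = 18.87 mm.
C = d / P = 18.87 / 37 = 0.51.

C ≈ 0.51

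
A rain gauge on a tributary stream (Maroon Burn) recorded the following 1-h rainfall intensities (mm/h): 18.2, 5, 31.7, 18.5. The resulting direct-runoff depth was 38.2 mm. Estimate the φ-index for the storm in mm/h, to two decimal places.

Only the 3 blocks with intensity above φ contribute runoff: 18.2, 31.7, 18.5 mm/h.
Σ(I−φ)·Δt = d  ⇒  (18.2+31.7+18.5 − 3φ)·1 = 38.2
φ = (68.40 − 38.2/1) / 3 = 10.07 mm/h.

φ ≈ 10.07 mm/h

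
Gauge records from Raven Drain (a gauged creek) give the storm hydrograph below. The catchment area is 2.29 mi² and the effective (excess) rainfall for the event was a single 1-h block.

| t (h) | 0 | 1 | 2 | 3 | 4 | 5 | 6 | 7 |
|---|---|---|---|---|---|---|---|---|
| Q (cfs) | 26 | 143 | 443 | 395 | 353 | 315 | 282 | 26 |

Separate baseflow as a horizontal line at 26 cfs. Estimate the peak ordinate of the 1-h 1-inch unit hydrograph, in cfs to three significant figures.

Direct runoff: 0.0, 117.0, 417.0, 369.0, 327.0, 289.0, 256.0, 0.0 cfs; ΣQ_DR = 1775 cfs, peak = 417.0 cfs.
Runoff depth d = ΣQ_DR·Δt / A = 1775 × 3600 / (2.29 mi²) = 1.201 in.
The 1-inch UH is the DRH scaled by (1 in)/d, so U_p = 417.0 × 1/1.201 = 347 cfs.

U_p ≈ 347 cfs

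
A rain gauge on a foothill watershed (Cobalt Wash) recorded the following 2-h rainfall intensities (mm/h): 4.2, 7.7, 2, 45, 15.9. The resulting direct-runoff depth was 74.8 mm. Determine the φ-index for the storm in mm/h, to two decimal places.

Only the 2 blocks with intensity above φ contribute runoff: 45, 15.9 mm/h.
Σ(I−φ)·Δt = d  ⇒  (45+15.9 − 2φ)·2 = 74.8
φ = (60.90 − 74.8/2) / 2 = 11.75 mm/h.

φ ≈ 11.75 mm/h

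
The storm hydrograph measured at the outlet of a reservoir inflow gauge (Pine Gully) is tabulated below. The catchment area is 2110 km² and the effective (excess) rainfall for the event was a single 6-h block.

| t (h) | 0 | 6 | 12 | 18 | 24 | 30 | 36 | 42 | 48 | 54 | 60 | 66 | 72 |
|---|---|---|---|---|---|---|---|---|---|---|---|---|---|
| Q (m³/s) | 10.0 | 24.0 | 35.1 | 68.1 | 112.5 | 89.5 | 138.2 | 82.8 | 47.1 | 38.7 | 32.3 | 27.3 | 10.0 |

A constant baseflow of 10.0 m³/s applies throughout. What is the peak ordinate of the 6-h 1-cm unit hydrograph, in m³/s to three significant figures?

U_p ≈ 214 m³/s

Direct runoff: 0.0, 14.0, 25.1, 58.1, 102.5, 79.5, 128.2, 72.8, 37.1, 28.7, 22.3, 17.3, 0.0 m³/s; ΣQ_DR = 585.6 m³/s, peak = 128.2 m³/s.
Runoff depth d = ΣQ_DR·Δt / A = 585.6 × 21600 / (2110 km²) = 5.995 mm.
The 1-cm UH is the DRH scaled by (10 mm)/d, so U_p = 128.2 × 10/5.995 = 214 m³/s.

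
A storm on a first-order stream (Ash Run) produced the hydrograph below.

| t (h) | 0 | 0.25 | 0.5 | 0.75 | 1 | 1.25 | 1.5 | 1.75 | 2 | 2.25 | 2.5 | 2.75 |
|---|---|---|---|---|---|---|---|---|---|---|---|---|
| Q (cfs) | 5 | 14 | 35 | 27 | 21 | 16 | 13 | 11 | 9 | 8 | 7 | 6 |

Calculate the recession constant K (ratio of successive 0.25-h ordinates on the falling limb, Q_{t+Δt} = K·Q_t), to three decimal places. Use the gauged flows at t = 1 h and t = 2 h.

K ≈ 0.809

Using the recession-limb readings at t = 1 h and t = 2 h: Q falls from 21 to 9 cfs over 4 intervals.
K = (Q₂/Q₁)^(1/4) = (9/21)^(1/4) = 0.809.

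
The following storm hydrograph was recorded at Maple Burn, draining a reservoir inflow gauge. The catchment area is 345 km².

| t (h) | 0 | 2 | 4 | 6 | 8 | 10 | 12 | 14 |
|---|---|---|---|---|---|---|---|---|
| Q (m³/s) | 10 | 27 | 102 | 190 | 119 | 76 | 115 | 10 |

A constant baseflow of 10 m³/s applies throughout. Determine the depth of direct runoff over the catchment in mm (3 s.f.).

Direct runoff: 0.0, 17.0, 92.0, 180.0, 109.0, 66.0, 105.0, 0.0 m³/s; ΣQ_DR = 569.0 m³/s.
V = ΣQ_DR · Δt = 569.0 × 7200 s = 4.097 × 10^6 m³.
Over A = 345 km², depth = V / A = 11.9 mm.

d ≈ 11.9 mm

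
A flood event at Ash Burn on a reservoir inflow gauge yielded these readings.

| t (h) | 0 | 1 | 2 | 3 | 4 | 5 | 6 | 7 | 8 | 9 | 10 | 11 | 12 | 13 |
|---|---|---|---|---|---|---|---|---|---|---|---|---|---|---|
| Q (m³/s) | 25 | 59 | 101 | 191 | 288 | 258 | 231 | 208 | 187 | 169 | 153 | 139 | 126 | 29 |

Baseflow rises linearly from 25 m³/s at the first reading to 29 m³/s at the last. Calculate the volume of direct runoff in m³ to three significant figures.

V ≈ 6.43 × 10^6 m³

Direct-runoff ordinates (Q − Q_b): 0.00, 33.69, 75.38, 165.08, 261.77, 231.46, 204.15, 180.85, 159.54, 141.23, 124.92, 110.62, 97.31, 0.00 m³/s.
ΣQ_DR = 1786 m³/s.
With Δt = 1 h = 3600 s, V = ΣQ_DR · Δt = 1786 × 3600 = 6.43 × 10^6 m³.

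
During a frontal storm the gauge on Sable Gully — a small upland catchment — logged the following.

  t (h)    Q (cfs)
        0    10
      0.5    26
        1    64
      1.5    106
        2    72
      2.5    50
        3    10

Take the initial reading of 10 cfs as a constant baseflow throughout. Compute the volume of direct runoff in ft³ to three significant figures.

Direct-runoff ordinates (Q − Q_b): 0.0, 16.0, 54.0, 96.0, 62.0, 40.0, 0.0 cfs.
ΣQ_DR = 268.0 cfs.
With Δt = 0.5 h = 1800 s, V = ΣQ_DR · Δt = 268.0 × 1800 = 4.82 × 10^5 ft³.

V ≈ 4.82 × 10^5 ft³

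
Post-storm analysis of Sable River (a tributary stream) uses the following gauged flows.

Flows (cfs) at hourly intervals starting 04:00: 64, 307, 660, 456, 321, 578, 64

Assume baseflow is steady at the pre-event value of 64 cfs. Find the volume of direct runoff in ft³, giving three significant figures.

V ≈ 7.21 × 10^6 ft³

Direct-runoff ordinates (Q − Q_b): 0.0, 243.0, 596.0, 392.0, 257.0, 514.0, 0.0 cfs.
ΣQ_DR = 2002 cfs.
With Δt = 1 h = 3600 s, V = ΣQ_DR · Δt = 2002 × 3600 = 7.21 × 10^6 ft³.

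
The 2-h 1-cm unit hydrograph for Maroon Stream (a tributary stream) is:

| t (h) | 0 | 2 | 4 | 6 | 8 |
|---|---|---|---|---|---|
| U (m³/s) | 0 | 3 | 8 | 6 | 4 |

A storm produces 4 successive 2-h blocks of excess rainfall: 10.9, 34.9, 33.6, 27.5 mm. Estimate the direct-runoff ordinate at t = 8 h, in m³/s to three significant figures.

By discrete convolution, Q_j = Σ (P_i / 10 mm) · U_{j−i}.
At t = 8 h (j=4): Q = (10.9/10)·4 + (34.9/10)·6 + (33.6/10)·8 + (27.5/10)·3 = 60.4 m³/s.

Q ≈ 60.4 m³/s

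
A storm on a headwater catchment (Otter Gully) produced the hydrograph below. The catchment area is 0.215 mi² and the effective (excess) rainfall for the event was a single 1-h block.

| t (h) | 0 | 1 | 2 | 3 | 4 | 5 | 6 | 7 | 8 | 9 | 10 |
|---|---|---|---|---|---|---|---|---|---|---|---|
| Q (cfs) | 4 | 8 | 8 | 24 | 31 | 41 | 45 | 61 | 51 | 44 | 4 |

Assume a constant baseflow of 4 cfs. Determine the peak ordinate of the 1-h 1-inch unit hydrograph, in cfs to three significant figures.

Direct runoff: 0.0, 4.0, 4.0, 20.0, 27.0, 37.0, 41.0, 57.0, 47.0, 40.0, 0.0 cfs; ΣQ_DR = 277.0 cfs, peak = 57.0 cfs.
Runoff depth d = ΣQ_DR·Δt / A = 277.0 × 3600 / (0.215 mi²) = 1.996 in.
The 1-inch UH is the DRH scaled by (1 in)/d, so U_p = 57.0 × 1/1.996 = 28.6 cfs.

U_p ≈ 28.6 cfs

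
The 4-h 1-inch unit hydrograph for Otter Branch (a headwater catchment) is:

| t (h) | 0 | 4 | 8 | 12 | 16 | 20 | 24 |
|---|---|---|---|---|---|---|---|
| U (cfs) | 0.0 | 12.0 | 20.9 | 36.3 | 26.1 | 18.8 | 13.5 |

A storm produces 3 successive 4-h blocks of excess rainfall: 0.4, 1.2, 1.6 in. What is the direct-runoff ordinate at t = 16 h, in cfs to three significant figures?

Q ≈ 87.4 cfs

By discrete convolution, Q_j = Σ (P_i / 1 in) · U_{j−i}.
At t = 16 h (j=4): Q = (0.4/1)·26.1 + (1.2/1)·36.3 + (1.6/1)·20.9 = 87.4 cfs.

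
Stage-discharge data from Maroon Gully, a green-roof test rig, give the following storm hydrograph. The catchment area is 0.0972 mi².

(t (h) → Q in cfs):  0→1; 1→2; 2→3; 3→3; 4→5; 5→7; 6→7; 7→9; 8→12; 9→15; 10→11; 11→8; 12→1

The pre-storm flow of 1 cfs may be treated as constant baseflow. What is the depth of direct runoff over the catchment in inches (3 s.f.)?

d ≈ 1.13 in

Direct runoff: 0.0, 1.0, 2.0, 2.0, 4.0, 6.0, 6.0, 8.0, 11.0, 14.0, 10.0, 7.0, 0.0 cfs; ΣQ_DR = 71.00 cfs.
V = ΣQ_DR · Δt = 71.00 × 3600 s = 2.556 × 10^5 ft³.
Over A = 0.0972 mi², depth = V / A = 1.13 in.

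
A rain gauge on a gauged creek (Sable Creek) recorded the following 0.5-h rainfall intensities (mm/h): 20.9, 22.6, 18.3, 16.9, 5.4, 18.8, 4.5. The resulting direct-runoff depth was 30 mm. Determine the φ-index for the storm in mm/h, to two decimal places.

Only the 5 blocks with intensity above φ contribute runoff: 20.9, 22.6, 18.3, 16.9, 18.8 mm/h.
Σ(I−φ)·Δt = d  ⇒  (20.9+22.6+18.3+16.9+18.8 − 5φ)·0.5 = 30
φ = (97.50 − 30/0.5) / 5 = 7.50 mm/h.

φ ≈ 7.50 mm/h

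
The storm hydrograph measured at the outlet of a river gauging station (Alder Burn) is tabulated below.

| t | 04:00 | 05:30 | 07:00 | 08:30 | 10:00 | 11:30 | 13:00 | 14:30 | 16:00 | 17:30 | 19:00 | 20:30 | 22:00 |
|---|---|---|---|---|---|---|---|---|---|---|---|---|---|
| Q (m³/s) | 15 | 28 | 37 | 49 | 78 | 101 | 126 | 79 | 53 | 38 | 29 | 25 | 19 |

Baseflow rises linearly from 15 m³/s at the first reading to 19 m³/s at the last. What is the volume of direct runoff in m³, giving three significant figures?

Direct-runoff ordinates (Q − Q_b): 0.00, 12.67, 21.33, 33.00, 61.67, 84.33, 109.00, 61.67, 35.33, 20.00, 10.67, 6.33, 0.00 m³/s.
ΣQ_DR = 456.0 m³/s.
With Δt = 1.5 h = 5400 s, V = ΣQ_DR · Δt = 456.0 × 5400 = 2.46 × 10^6 m³.

V ≈ 2.46 × 10^6 m³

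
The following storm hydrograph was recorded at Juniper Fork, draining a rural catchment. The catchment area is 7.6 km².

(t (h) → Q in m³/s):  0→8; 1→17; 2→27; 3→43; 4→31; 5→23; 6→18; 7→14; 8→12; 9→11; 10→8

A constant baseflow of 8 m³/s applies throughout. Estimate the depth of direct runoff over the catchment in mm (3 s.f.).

Direct runoff: 0.0, 9.0, 19.0, 35.0, 23.0, 15.0, 10.0, 6.0, 4.0, 3.0, 0.0 m³/s; ΣQ_DR = 124.0 m³/s.
V = ΣQ_DR · Δt = 124.0 × 3600 s = 4.464 × 10^5 m³.
Over A = 7.6 km², depth = V / A = 58.7 mm.

d ≈ 58.7 mm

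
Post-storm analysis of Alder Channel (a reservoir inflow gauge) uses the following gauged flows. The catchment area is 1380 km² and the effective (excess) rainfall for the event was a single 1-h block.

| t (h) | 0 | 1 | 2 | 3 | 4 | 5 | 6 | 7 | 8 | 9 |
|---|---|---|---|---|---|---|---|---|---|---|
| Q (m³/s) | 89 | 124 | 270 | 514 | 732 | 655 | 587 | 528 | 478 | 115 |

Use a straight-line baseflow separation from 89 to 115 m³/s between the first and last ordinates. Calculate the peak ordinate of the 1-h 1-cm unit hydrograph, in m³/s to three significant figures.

U_p ≈ 788 m³/s

Direct runoff: 0.00, 32.11, 175.22, 416.33, 631.44, 551.56, 480.67, 418.78, 365.89, 0.00 m³/s; ΣQ_DR = 3072 m³/s, peak = 631.44 m³/s.
Runoff depth d = ΣQ_DR·Δt / A = 3072 × 3600 / (1380 km²) = 8.014 mm.
The 1-cm UH is the DRH scaled by (10 mm)/d, so U_p = 631.44 × 10/8.014 = 788 m³/s.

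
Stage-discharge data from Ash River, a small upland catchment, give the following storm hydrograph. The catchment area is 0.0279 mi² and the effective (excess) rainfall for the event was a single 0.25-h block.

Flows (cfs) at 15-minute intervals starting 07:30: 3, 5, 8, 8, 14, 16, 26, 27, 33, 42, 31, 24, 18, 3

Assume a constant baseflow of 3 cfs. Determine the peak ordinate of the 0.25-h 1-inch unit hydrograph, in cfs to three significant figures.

U_p ≈ 13.0 cfs

Direct runoff: 0.0, 2.0, 5.0, 5.0, 11.0, 13.0, 23.0, 24.0, 30.0, 39.0, 28.0, 21.0, 15.0, 0.0 cfs; ΣQ_DR = 216.0 cfs, peak = 39.0 cfs.
Runoff depth d = ΣQ_DR·Δt / A = 216.0 × 900 / (0.0279 mi²) = 2.999 in.
The 1-inch UH is the DRH scaled by (1 in)/d, so U_p = 39.0 × 1/2.999 = 13.0 cfs.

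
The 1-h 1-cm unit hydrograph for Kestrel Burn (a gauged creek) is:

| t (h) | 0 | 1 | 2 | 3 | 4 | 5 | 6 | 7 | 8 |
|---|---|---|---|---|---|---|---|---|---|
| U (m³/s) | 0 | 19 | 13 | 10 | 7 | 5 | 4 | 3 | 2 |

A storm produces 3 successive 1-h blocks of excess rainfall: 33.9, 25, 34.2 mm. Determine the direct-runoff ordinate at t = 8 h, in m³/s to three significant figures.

By discrete convolution, Q_j = Σ (P_i / 10 mm) · U_{j−i}.
At t = 8 h (j=8): Q = (33.9/10)·2 + (25/10)·3 + (34.2/10)·4 = 28.0 m³/s.

Q ≈ 28.0 m³/s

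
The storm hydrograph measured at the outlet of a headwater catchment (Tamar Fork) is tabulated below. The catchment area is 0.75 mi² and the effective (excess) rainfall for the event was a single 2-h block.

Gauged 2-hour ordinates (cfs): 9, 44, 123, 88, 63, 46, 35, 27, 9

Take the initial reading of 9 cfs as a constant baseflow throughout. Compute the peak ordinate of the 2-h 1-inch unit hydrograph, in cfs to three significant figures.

Direct runoff: 0.0, 35.0, 114.0, 79.0, 54.0, 37.0, 26.0, 18.0, 0.0 cfs; ΣQ_DR = 363.0 cfs, peak = 114.0 cfs.
Runoff depth d = ΣQ_DR·Δt / A = 363.0 × 7200 / (0.75 mi²) = 1.500 in.
The 1-inch UH is the DRH scaled by (1 in)/d, so U_p = 114.0 × 1/1.500 = 76.0 cfs.

U_p ≈ 76.0 cfs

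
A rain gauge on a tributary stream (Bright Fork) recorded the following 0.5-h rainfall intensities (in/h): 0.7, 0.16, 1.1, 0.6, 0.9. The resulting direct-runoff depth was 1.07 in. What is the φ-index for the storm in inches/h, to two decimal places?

Only the 4 blocks with intensity above φ contribute runoff: 0.7, 1.1, 0.6, 0.9 in/h.
Σ(I−φ)·Δt = d  ⇒  (0.7+1.1+0.6+0.9 − 4φ)·0.5 = 1.07
φ = (3.300 − 1.07/0.5) / 4 = 0.29 in/h.

φ ≈ 0.29 in/h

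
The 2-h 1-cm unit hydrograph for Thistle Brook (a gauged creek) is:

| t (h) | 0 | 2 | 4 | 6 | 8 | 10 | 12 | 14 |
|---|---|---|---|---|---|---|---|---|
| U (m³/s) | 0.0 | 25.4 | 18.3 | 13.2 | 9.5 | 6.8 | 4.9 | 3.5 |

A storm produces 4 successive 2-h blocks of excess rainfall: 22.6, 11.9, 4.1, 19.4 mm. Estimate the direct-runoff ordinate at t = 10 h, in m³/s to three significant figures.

Q ≈ 67.6 m³/s

By discrete convolution, Q_j = Σ (P_i / 10 mm) · U_{j−i}.
At t = 10 h (j=5): Q = (22.6/10)·6.8 + (11.9/10)·9.5 + (4.1/10)·13.2 + (19.4/10)·18.3 = 67.6 m³/s.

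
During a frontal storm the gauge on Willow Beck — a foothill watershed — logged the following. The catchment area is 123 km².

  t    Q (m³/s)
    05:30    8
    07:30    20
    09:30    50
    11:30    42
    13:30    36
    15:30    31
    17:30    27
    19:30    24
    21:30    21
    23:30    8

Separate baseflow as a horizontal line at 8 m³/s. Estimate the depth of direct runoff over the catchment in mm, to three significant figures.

d ≈ 10.9 mm

Direct runoff: 0.0, 12.0, 42.0, 34.0, 28.0, 23.0, 19.0, 16.0, 13.0, 0.0 m³/s; ΣQ_DR = 187.0 m³/s.
V = ΣQ_DR · Δt = 187.0 × 7200 s = 1.346 × 10^6 m³.
Over A = 123 km², depth = V / A = 10.9 mm.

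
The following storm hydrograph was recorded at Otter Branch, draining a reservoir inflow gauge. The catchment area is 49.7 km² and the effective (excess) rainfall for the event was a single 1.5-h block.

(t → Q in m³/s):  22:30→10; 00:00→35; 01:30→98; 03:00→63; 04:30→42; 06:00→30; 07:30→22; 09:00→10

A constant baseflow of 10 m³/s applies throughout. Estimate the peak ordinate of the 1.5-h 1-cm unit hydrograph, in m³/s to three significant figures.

Direct runoff: 0.0, 25.0, 88.0, 53.0, 32.0, 20.0, 12.0, 0.0 m³/s; ΣQ_DR = 230.0 m³/s, peak = 88.0 m³/s.
Runoff depth d = ΣQ_DR·Δt / A = 230.0 × 5400 / (49.7 km²) = 24.99 mm.
The 1-cm UH is the DRH scaled by (10 mm)/d, so U_p = 88.0 × 10/24.99 = 35.2 m³/s.

U_p ≈ 35.2 m³/s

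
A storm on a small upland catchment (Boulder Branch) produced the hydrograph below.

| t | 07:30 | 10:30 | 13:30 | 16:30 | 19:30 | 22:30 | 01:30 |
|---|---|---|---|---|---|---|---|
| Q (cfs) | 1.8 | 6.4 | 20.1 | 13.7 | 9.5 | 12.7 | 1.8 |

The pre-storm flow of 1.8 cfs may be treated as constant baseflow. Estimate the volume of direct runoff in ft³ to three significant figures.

Direct-runoff ordinates (Q − Q_b): 0.0, 4.6, 18.3, 11.9, 7.7, 10.9, 0.0 cfs.
ΣQ_DR = 53.40 cfs.
With Δt = 3 h = 10800 s, V = ΣQ_DR · Δt = 53.40 × 10800 = 5.77 × 10^5 ft³.

V ≈ 5.77 × 10^5 ft³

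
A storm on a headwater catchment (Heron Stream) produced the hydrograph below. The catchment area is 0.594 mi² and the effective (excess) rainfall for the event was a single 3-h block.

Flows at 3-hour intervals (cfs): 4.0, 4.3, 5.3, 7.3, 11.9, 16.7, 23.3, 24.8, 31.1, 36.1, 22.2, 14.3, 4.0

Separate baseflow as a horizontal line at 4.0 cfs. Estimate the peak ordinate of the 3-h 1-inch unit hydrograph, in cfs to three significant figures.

Direct runoff: 0.0, 0.3, 1.3, 3.3, 7.9, 12.7, 19.3, 20.8, 27.1, 32.1, 18.2, 10.3, 0.0 cfs; ΣQ_DR = 153.3 cfs, peak = 32.1 cfs.
Runoff depth d = ΣQ_DR·Δt / A = 153.3 × 10800 / (0.594 mi²) = 1.200 in.
The 1-inch UH is the DRH scaled by (1 in)/d, so U_p = 32.1 × 1/1.200 = 26.8 cfs.

U_p ≈ 26.8 cfs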